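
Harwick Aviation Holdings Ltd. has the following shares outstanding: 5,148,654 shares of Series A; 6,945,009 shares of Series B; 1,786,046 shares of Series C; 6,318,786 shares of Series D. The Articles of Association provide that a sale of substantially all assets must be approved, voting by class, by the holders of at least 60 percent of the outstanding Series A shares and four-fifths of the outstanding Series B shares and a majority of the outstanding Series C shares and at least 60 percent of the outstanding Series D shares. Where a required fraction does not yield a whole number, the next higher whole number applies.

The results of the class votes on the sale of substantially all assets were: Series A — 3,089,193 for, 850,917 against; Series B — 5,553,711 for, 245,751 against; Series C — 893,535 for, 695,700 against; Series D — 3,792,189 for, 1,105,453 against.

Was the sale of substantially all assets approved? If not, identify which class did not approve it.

Not approved — the Series B shares did not give the required vote.

Series A: 3/5 of 5148654 = 3089192.40, rounded up to 3089193; 3,089,193 required, 3,089,193 in favor — approved.
Series B: 4/5 of 6945009 = 5556007.20, rounded up to 5556008; 5,556,008 required, 5,553,711 in favor — not approved.
Series C: a majority of 1786046 is 893024; 893,024 required, 893,535 in favor — approved.
Series D: 3/5 of 6318786 = 3791271.60, rounded up to 3791272; 3,791,272 required, 3,792,189 in favor — approved.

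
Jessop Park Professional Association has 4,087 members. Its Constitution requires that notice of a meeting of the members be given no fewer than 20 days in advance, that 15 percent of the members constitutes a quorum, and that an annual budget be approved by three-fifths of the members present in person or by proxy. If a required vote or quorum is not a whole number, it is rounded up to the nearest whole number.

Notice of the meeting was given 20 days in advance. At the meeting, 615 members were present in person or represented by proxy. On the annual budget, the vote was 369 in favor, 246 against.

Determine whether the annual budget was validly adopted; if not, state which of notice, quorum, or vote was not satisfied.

Valid — all requirements satisfied.

Notice: 20 days given; 20 required. Satisfied.
Quorum: 15% of 4,087 = 613.05, rounded up to 614; 615 present. Satisfied.
Vote: requires three-fifths of those present (615); 3/5 of 615 = 369, so 369 needed; 369 in favor. Satisfied.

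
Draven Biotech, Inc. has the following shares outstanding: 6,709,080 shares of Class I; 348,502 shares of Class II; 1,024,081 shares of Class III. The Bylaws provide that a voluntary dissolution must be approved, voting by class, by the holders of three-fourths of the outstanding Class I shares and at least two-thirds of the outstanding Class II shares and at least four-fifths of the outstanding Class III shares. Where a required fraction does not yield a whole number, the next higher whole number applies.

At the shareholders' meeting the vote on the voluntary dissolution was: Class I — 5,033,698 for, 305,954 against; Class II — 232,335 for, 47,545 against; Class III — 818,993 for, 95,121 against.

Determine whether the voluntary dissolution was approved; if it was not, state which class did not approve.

Class I: 3/4 of 6709080 = 5031810; 5,031,810 required, 5,033,698 in favor — approved.
Class II: 2/3 of 348502 = 232334.67, rounded up to 232335; 232,335 required, 232,335 in favor — approved.
Class III: 4/5 of 1024081 = 819264.80, rounded up to 819265; 819,265 required, 818,993 in favor — not approved.

Not approved — the Class III shares did not give the required vote.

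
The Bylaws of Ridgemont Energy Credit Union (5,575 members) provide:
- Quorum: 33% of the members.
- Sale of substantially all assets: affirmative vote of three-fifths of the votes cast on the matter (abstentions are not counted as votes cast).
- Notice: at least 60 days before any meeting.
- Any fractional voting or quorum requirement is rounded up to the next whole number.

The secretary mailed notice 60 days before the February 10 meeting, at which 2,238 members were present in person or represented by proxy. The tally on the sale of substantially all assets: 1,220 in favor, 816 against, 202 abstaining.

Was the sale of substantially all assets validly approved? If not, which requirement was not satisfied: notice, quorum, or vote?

Invalid — vote requirement not satisfied.

Notice: 60 days given; 60 required. Satisfied.
Quorum: 33% of 5,575 = 1,839.75, rounded up to 1,840; 2,238 present. Satisfied.
Vote: requires three-fifths of the votes cast (2,238 − 202 abstaining = 2,036); 3/5 of 2036 = 1221.60, rounded up to 1222, so 1,222 needed; 1,220 in favor. Not satisfied.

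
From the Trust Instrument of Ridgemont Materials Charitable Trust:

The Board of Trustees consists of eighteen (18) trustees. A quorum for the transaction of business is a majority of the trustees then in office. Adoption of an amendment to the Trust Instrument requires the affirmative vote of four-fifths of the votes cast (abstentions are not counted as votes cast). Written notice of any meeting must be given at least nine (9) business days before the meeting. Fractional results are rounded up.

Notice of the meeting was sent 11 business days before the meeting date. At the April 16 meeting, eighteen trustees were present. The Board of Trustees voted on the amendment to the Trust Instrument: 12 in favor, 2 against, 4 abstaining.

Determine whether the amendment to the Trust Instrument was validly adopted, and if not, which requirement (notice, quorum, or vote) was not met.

Notice: 11 business days given; 9 required (11 ≥ 9). Satisfied.
Quorum: 18 present; quorum is 10. Satisfied.
Vote: the amendment to the Trust Instrument requires four-fifths of the votes cast (18 present − 4 abstaining = 14). 4/5 of 14 = 11.20, rounded up to 12, so 12 affirmative votes are needed; 12 voted in favor. Satisfied.

Valid — all requirements satisfied.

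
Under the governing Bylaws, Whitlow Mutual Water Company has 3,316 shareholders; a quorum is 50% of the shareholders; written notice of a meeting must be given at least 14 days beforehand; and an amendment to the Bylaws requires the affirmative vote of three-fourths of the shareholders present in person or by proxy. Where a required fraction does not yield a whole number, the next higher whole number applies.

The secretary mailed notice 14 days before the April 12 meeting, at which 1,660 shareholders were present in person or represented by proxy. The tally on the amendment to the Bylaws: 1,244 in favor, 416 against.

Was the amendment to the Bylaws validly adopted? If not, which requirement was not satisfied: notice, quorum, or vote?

Invalid — vote requirement not satisfied.

Notice: 14 days given; 14 required. Satisfied.
Quorum: 50% of 3,316 = 1,658; 1,660 present. Satisfied.
Vote: requires three-fourths of those present (1,660); 3/4 of 1660 = 1245, so 1,245 needed; 1,244 in favor. Not satisfied.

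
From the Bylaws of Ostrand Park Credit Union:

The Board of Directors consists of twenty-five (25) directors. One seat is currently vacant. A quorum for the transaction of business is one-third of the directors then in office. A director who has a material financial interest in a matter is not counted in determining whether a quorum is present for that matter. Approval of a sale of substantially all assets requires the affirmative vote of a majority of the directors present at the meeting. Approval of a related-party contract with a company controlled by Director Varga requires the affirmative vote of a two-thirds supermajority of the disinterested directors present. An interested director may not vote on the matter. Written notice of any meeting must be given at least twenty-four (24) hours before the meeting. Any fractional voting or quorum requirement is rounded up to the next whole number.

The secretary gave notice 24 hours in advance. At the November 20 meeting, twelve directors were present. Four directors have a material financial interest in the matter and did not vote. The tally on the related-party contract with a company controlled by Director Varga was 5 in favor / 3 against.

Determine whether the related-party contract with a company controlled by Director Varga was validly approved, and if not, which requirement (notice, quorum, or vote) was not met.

Notice: 24 hours given; 24 required (24 ≥ 24). Satisfied.
Quorum: 12 present, but the 4 interested directors do not count, leaving 8. Quorum is 8. Satisfied.
Vote: the related-party contract with a company controlled by Director Varga requires two-thirds of the disinterested directors present (12 − 4 = 8). 2/3 of 8 = 5.33, rounded up to 6, so 6 affirmative votes are needed; 5 voted in favor. Not satisfied.

Invalid — vote requirement not satisfied.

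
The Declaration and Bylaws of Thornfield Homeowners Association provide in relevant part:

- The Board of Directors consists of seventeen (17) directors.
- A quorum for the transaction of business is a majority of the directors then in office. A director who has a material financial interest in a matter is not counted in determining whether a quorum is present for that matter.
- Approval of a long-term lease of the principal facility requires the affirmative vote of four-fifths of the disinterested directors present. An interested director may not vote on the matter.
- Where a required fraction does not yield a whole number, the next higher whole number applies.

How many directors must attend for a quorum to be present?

A majority of 17 is 9.

9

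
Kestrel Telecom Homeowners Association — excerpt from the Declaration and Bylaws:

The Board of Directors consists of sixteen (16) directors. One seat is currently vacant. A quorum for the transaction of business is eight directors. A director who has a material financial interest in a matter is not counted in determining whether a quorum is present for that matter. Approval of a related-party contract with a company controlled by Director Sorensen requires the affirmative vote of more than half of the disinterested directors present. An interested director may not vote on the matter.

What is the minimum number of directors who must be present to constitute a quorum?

The quorum is fixed at 8.

8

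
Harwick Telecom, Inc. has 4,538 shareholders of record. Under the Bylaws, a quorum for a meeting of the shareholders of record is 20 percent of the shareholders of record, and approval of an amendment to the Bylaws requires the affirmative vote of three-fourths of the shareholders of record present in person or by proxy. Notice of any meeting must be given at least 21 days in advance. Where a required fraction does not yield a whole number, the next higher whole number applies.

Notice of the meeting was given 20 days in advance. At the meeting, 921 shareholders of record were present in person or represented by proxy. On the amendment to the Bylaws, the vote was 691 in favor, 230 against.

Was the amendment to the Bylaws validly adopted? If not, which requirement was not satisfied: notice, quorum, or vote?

Notice: 20 days given; 21 required. Not satisfied.
Quorum: 20% of 4,538 = 907.60, rounded up to 908; 921 present. Satisfied.
Vote: requires three-fourths of those present (921); 3/4 of 921 = 690.75, rounded up to 691, so 691 needed; 691 in favor. Satisfied.

Invalid — notice requirement not satisfied.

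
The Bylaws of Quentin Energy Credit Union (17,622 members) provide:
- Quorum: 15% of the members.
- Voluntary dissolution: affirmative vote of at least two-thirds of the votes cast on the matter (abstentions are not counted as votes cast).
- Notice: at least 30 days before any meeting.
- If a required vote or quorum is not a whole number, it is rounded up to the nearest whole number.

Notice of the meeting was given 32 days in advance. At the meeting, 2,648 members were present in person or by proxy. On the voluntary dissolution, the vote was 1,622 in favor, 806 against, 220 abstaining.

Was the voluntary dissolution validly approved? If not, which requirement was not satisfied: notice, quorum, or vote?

Valid — all requirements satisfied.

Notice: 32 days given; 30 required. Satisfied.
Quorum: 15% of 17,622 = 2,643.30, rounded up to 2,644; 2,648 present. Satisfied.
Vote: requires two-thirds of the votes cast (2,648 − 220 abstaining = 2,428); 2/3 of 2428 = 1618.67, rounded up to 1619, so 1,619 needed; 1,622 in favor. Satisfied.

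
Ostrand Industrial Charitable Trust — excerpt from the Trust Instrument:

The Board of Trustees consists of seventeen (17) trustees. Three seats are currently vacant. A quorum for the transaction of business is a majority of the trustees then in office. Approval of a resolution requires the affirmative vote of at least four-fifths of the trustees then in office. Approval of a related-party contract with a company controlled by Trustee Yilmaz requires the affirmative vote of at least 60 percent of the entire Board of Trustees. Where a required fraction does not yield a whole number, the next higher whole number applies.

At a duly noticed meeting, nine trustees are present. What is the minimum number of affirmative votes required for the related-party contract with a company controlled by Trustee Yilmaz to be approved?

The related-party contract with a company controlled by Trustee Yilmaz requires three-fifths of the entire Board of Trustees (17).
3/5 of 17 = 10.20, rounded up to 11.
(Only 9 can vote, so the related-party contract with a company controlled by Trustee Yilmaz cannot pass at this meeting, but the required vote is still 11.)

11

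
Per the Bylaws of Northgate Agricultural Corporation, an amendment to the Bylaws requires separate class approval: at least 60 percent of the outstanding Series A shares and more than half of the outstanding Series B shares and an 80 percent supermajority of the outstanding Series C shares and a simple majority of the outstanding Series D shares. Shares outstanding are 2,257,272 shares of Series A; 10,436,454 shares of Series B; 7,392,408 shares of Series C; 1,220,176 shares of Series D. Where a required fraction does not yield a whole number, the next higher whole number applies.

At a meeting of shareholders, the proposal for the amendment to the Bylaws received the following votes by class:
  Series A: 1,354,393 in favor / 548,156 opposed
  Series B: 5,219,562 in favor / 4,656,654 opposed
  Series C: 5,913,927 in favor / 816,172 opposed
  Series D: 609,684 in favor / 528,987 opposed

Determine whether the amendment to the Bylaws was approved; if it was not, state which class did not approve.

Not approved — the Series D shares did not give the required vote.

Series A: 3/5 of 2257272 = 1354363.20, rounded up to 1354364; 1,354,364 required, 1,354,393 in favor — approved.
Series B: a majority of 10436454 is 5218228; 5,218,228 required, 5,219,562 in favor — approved.
Series C: 4/5 of 7392408 = 5913926.40, rounded up to 5913927; 5,913,927 required, 5,913,927 in favor — approved.
Series D: a majority of 1220176 is 610089; 610,089 required, 609,684 in favor — not approved.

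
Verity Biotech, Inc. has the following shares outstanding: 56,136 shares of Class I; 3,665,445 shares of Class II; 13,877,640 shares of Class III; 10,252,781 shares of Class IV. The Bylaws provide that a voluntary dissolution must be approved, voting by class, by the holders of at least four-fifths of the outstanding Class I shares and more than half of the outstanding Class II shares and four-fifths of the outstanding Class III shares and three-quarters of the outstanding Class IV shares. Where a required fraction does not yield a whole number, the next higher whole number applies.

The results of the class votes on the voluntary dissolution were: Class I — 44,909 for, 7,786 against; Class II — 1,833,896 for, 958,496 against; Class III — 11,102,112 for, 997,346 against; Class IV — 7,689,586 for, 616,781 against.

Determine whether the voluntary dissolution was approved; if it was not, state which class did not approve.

Approved — every class gave the required vote.

Class I: 4/5 of 56136 = 44908.80, rounded up to 44909; 44,909 required, 44,909 in favor — approved.
Class II: a majority of 3665445 is 1832723; 1,832,723 required, 1,833,896 in favor — approved.
Class III: 4/5 of 13877640 = 11102112; 11,102,112 required, 11,102,112 in favor — approved.
Class IV: 3/4 of 10252781 = 7689585.75, rounded up to 7689586; 7,689,586 required, 7,689,586 in favor — approved.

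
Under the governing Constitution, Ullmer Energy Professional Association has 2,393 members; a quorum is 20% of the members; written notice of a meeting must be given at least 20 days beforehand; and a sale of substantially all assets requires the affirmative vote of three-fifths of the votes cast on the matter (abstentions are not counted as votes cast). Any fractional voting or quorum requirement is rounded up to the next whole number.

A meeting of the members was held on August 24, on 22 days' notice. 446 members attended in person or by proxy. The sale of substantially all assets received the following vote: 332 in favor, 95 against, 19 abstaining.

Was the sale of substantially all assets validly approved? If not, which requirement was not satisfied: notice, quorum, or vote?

Notice: 22 days given; 20 required. Satisfied.
Quorum: 20% of 2,393 = 478.60, rounded up to 479; 446 present. Not satisfied.
Vote: requires three-fifths of the votes cast (446 − 19 abstaining = 427); 3/5 of 427 = 256.20, rounded up to 257, so 257 needed; 332 in favor. Satisfied.

Invalid — quorum requirement not satisfied.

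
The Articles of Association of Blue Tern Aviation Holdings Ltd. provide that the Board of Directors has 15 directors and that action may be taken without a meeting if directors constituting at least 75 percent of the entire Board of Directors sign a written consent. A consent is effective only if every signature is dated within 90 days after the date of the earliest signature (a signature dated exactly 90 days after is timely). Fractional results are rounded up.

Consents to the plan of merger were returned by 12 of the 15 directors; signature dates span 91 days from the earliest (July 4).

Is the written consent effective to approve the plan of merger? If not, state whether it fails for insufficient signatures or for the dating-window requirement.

Signatures required: at least 75 percent of 15 — 3/4 of 15 = 11.25, rounded up to 12, so 12 needed; 12 signed. Sufficient.
Dating window: the latest signature is 91 days after the earliest; the limit is 90 days. Outside the window.

Not effective — dating-window requirement not satisfied.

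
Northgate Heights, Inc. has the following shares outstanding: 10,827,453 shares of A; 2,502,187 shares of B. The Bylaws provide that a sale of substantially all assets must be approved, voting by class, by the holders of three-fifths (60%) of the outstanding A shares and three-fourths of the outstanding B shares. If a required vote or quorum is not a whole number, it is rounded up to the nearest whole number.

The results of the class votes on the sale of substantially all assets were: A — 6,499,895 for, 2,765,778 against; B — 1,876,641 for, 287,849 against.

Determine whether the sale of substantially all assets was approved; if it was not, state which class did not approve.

Approved — every class gave the required vote.

A: 3/5 of 10827453 = 6496471.80, rounded up to 6496472; 6,496,472 required, 6,499,895 in favor — approved.
B: 3/4 of 2502187 = 1876640.25, rounded up to 1876641; 1,876,641 required, 1,876,641 in favor — approved.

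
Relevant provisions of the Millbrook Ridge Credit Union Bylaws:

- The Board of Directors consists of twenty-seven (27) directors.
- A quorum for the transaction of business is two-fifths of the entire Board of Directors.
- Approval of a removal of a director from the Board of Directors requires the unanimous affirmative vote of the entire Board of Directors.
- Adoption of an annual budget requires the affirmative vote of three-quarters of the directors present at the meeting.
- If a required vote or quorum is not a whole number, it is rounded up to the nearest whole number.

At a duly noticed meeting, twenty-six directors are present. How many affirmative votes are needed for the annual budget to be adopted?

The annual budget requires three-fourths of the directors present (26).
3/4 of 26 = 19.50, rounded up to 20.

20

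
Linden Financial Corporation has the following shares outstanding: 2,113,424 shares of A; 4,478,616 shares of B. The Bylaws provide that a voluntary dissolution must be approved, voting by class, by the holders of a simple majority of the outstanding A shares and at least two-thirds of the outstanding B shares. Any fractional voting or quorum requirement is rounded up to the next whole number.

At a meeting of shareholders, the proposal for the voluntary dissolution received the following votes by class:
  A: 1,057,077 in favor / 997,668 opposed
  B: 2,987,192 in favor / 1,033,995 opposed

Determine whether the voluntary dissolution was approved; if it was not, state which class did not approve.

Approved — every class gave the required vote.

A: a majority of 2113424 is 1056713; 1,056,713 required, 1,057,077 in favor — approved.
B: 2/3 of 4478616 = 2985744; 2,985,744 required, 2,987,192 in favor — approved.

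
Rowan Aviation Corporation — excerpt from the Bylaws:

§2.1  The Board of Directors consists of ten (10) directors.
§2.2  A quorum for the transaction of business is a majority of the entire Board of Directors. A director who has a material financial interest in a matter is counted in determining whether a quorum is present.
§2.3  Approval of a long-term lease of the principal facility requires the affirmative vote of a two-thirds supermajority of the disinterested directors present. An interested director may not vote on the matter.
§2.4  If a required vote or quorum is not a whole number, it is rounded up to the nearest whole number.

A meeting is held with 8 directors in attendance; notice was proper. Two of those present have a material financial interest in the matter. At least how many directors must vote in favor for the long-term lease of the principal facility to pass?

4

The long-term lease of the principal facility requires two-thirds of the disinterested directors present (8 − 2 = 6).
2/3 of 6 = 4.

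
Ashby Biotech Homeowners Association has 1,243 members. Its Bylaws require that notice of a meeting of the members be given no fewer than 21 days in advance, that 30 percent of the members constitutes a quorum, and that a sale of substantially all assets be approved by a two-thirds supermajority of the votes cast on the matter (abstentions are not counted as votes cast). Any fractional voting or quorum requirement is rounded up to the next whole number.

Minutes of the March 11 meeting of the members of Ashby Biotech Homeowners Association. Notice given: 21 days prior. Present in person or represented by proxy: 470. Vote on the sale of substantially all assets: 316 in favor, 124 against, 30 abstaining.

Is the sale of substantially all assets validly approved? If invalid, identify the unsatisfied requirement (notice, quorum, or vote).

Notice: 21 days given; 21 required. Satisfied.
Quorum: 30% of 1,243 = 372.90, rounded up to 373; 470 present. Satisfied.
Vote: requires two-thirds of the votes cast (470 − 30 abstaining = 440); 2/3 of 440 = 293.33, rounded up to 294, so 294 needed; 316 in favor. Satisfied.

Valid — all requirements satisfied.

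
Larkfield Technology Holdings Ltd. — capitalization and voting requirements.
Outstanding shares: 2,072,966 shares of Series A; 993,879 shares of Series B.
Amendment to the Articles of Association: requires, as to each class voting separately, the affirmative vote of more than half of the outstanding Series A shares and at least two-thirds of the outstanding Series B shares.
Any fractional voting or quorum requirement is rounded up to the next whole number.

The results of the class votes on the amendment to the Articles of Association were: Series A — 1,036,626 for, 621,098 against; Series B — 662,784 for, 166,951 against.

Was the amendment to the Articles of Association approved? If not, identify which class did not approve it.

Approved — every class gave the required vote.

Series A: a majority of 2072966 is 1036484; 1,036,484 required, 1,036,626 in favor — approved.
Series B: 2/3 of 993879 = 662586; 662,586 required, 662,784 in favor — approved.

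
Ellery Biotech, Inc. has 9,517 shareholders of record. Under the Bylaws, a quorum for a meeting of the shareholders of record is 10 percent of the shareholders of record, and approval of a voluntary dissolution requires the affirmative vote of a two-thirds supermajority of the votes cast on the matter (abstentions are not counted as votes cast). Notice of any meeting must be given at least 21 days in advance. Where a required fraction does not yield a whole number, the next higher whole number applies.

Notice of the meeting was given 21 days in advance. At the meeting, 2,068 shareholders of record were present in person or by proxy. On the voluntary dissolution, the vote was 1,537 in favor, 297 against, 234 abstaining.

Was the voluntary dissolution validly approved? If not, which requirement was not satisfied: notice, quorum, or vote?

Valid — all requirements satisfied.

Notice: 21 days given; 21 required. Satisfied.
Quorum: 10% of 9,517 = 951.70, rounded up to 952; 2,068 present. Satisfied.
Vote: requires two-thirds of the votes cast (2,068 − 234 abstaining = 1,834); 2/3 of 1834 = 1222.67, rounded up to 1223, so 1,223 needed; 1,537 in favor. Satisfied.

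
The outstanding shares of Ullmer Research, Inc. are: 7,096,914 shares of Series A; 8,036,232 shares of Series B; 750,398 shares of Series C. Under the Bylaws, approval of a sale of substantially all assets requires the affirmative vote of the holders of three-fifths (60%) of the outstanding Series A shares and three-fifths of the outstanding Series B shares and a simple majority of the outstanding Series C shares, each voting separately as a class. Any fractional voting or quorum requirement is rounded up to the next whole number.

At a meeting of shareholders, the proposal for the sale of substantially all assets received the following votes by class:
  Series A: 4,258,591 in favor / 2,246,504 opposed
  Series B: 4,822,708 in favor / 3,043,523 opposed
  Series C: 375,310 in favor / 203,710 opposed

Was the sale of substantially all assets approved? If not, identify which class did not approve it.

Approved — every class gave the required vote.

Series A: 3/5 of 7096914 = 4258148.40, rounded up to 4258149; 4,258,149 required, 4,258,591 in favor — approved.
Series B: 3/5 of 8036232 = 4821739.20, rounded up to 4821740; 4,821,740 required, 4,822,708 in favor — approved.
Series C: a majority of 750398 is 375200; 375,200 required, 375,310 in favor — approved.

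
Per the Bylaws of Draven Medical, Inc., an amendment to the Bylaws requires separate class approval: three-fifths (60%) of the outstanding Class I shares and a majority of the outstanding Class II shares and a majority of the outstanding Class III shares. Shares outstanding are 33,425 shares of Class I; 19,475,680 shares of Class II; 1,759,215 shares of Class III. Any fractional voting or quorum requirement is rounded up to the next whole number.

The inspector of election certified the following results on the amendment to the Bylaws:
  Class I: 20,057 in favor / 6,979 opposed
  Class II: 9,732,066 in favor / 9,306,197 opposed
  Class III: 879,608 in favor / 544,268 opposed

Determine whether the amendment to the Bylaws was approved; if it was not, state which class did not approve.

Not approved — the Class II shares did not give the required vote.

Class I: 3/5 of 33425 = 20055; 20,055 required, 20,057 in favor — approved.
Class II: a majority of 19475680 is 9737841; 9,737,841 required, 9,732,066 in favor — not approved.
Class III: a majority of 1759215 is 879608; 879,608 required, 879,608 in favor — approved.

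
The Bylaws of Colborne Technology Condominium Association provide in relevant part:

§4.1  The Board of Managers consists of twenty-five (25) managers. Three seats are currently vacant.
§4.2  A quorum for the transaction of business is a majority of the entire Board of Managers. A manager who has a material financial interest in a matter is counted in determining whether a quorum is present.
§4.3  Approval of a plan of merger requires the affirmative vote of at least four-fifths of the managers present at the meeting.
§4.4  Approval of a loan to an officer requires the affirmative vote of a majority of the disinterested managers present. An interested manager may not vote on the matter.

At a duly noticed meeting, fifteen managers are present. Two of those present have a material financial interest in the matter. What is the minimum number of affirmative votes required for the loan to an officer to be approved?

7

The loan to an officer requires a majority of the disinterested managers present (15 − 2 = 13).
A majority of 13 is 7.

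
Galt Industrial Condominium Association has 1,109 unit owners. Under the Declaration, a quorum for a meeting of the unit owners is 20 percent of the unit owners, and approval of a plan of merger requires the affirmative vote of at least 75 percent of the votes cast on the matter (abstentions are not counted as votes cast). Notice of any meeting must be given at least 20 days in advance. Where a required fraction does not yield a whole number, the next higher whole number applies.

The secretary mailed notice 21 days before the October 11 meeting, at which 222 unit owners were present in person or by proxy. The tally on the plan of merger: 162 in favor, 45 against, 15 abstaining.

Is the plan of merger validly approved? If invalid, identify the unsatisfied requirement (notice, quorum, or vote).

Valid — all requirements satisfied.

Notice: 21 days given; 20 required. Satisfied.
Quorum: 20% of 1,109 = 221.80, rounded up to 222; 222 present. Satisfied.
Vote: requires three-fourths of the votes cast (222 − 15 abstaining = 207); 3/4 of 207 = 155.25, rounded up to 156, so 156 needed; 162 in favor. Satisfied.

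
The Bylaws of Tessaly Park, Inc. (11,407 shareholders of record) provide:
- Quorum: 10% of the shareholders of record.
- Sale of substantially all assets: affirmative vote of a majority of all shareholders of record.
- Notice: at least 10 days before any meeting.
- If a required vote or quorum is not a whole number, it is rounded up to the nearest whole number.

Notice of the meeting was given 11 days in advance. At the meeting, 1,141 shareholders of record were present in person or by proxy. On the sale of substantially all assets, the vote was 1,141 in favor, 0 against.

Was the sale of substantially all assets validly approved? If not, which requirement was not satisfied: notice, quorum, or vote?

Notice: 11 days given; 10 required. Satisfied.
Quorum: 10% of 11,407 = 1,140.70, rounded up to 1,141; 1,141 present. Satisfied.
Vote: requires a majority of all shareholders of record (11,407); a majority of 11407 is 5704, so 5,704 needed; 1,141 in favor. Not satisfied.

Invalid — vote requirement not satisfied.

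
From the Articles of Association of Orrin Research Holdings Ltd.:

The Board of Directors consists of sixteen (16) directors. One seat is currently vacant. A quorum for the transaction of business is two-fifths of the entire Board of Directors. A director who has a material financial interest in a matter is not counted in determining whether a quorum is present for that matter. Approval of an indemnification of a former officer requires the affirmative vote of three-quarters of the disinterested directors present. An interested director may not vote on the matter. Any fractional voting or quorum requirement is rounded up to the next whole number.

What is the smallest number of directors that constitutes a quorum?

7

2/5 of 16 = 6.40, rounded up to 7.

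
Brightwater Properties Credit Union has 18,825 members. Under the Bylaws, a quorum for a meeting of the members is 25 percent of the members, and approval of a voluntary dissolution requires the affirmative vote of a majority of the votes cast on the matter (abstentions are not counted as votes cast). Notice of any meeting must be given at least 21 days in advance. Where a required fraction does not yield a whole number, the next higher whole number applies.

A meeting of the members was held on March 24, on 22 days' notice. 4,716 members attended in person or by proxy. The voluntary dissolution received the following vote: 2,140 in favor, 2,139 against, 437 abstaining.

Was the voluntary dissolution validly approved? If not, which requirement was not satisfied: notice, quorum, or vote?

Notice: 22 days given; 21 required. Satisfied.
Quorum: 25% of 18,825 = 4,706.25, rounded up to 4,707; 4,716 present. Satisfied.
Vote: requires a majority of the votes cast (4,716 − 437 abstaining = 4,279); a majority of 4279 is 2140, so 2,140 needed; 2,140 in favor. Satisfied.

Valid — all requirements satisfied.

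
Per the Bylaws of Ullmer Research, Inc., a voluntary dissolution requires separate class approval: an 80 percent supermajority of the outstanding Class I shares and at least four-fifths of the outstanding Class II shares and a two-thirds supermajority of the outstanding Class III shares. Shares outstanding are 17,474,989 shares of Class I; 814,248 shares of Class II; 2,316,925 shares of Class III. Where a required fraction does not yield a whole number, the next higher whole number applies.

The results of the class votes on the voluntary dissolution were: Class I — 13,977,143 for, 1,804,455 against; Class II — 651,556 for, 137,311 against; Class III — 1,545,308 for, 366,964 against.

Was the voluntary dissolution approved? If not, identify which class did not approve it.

Class I: 4/5 of 17474989 = 13979991.20, rounded up to 13979992; 13,979,992 required, 13,977,143 in favor — not approved.
Class II: 4/5 of 814248 = 651398.40, rounded up to 651399; 651,399 required, 651,556 in favor — approved.
Class III: 2/3 of 2316925 = 1544616.67, rounded up to 1544617; 1,544,617 required, 1,545,308 in favor — approved.

Not approved — the Class I shares did not give the required vote.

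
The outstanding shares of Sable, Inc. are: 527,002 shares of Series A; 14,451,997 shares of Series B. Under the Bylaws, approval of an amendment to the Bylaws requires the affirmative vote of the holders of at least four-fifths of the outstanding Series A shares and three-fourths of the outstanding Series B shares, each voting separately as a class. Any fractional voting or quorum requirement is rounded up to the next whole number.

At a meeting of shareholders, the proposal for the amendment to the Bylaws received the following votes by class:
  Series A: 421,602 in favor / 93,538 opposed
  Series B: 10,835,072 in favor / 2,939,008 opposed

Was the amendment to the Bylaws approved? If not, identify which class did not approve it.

Series A: 4/5 of 527002 = 421601.60, rounded up to 421602; 421,602 required, 421,602 in favor — approved.
Series B: 3/4 of 14451997 = 10838997.75, rounded up to 10838998; 10,838,998 required, 10,835,072 in favor — not approved.

Not approved — the Series B shares did not give the required vote.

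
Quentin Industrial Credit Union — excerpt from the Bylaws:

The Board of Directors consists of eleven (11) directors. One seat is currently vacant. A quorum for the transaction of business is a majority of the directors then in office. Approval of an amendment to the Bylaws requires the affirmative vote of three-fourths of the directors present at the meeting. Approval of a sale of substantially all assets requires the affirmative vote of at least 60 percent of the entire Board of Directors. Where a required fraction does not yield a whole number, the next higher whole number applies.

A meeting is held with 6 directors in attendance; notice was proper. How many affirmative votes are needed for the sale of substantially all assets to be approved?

The sale of substantially all assets requires three-fifths of the entire Board of Directors (11).
3/5 of 11 = 6.60, rounded up to 7.
(Only 6 can vote, so the sale of substantially all assets cannot pass at this meeting, but the required vote is still 7.)

7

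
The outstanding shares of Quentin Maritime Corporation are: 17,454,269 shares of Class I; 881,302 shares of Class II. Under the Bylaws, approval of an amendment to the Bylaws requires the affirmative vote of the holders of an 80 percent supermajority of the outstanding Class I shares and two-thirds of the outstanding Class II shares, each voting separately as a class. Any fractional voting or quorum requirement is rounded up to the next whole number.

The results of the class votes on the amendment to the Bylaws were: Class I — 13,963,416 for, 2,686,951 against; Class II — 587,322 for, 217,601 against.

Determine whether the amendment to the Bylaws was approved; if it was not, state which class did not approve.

Not approved — the Class II shares did not give the required vote.

Class I: 4/5 of 17454269 = 13963415.20, rounded up to 13963416; 13,963,416 required, 13,963,416 in favor — approved.
Class II: 2/3 of 881302 = 587534.67, rounded up to 587535; 587,535 required, 587,322 in favor — not approved.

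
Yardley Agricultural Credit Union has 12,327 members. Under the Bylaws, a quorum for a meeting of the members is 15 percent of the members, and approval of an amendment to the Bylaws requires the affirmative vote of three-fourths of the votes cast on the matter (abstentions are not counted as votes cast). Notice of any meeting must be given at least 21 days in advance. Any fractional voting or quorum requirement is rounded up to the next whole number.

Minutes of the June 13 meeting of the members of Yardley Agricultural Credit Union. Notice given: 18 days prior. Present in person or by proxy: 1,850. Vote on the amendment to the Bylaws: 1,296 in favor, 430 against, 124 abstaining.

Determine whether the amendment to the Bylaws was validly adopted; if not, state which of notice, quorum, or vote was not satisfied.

Invalid — notice requirement not satisfied.

Notice: 18 days given; 21 required. Not satisfied.
Quorum: 15% of 12,327 = 1,849.05, rounded up to 1,850; 1,850 present. Satisfied.
Vote: requires three-fourths of the votes cast (1,850 − 124 abstaining = 1,726); 3/4 of 1726 = 1294.50, rounded up to 1295, so 1,295 needed; 1,296 in favor. Satisfied.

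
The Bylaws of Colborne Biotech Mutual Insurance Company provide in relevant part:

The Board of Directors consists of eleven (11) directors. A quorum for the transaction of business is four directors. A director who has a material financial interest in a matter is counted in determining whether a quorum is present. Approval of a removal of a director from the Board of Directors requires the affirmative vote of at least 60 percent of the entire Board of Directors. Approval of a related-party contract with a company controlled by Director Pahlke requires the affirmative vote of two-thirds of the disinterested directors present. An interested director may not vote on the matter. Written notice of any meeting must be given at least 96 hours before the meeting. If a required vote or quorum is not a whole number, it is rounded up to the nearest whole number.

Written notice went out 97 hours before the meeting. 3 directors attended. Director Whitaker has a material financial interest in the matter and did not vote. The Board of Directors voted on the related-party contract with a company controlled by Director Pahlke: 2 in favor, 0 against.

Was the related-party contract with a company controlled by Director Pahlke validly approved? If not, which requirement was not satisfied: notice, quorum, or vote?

Invalid — quorum requirement not satisfied.

Notice: 97 hours given; 96 required (97 ≥ 96). Satisfied.
Quorum: 3 present (interested directors count toward quorum); quorum is 4. Not satisfied.
Vote: the related-party contract with a company controlled by Director Pahlke requires two-thirds of the disinterested directors present (3 − 1 = 2). 2/3 of 2 = 1.33, rounded up to 2, so 2 affirmative votes are needed; 2 voted in favor. Satisfied. (Moot — without a quorum no business can be validly transacted.)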